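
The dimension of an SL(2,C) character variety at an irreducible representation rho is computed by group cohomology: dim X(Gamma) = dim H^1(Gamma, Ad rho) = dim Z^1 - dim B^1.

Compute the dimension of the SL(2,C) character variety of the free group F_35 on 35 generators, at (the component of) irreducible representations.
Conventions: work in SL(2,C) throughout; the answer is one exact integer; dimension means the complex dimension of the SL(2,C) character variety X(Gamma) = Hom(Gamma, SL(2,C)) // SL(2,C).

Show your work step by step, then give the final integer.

Gamma = F_35 has 35 generators and no relators.
Z^1(Gamma, Ad rho) = (sl_2)^35: a cocycle is a free choice of one sl_2 vector per generator, so dim Z^1 = 3*35 = 105.
At an irreducible rho the centralizer of the image in sl_2 is 0, so the coboundary map sl_2 -> Z^1 is injective: dim B^1 = 3.
Therefore dim X = 105 - 3 = 102.

102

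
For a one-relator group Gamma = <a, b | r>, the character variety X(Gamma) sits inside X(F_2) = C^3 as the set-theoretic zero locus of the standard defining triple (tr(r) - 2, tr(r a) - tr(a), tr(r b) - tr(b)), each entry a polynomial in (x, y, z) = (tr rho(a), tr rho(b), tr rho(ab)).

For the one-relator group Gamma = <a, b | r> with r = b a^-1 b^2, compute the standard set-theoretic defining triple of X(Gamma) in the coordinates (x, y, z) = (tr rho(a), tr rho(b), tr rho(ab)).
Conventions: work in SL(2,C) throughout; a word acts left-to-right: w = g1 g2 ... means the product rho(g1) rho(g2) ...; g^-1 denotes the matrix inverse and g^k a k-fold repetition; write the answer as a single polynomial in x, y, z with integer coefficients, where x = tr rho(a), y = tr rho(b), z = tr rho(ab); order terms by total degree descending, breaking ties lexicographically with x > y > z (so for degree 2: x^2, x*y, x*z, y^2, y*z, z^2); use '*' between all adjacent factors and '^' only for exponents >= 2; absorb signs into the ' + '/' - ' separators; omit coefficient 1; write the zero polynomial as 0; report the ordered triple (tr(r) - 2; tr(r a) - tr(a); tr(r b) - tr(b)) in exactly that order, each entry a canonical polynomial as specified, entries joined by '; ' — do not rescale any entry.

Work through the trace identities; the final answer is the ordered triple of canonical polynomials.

trace(b^2) = trace(b)*trace(b) - trace(1)  (reduce the b square) = y^2 - 2
trace(b^3) = trace(b)*trace(b^2) - trace(b)  (reduce the b square) = y^3 - 3*y
and trace(b a b) = trace(b)*trace(a b) - trace(a)  (reduce the b square) = y*z - x
trace(b^3 a) = trace(b)*trace(b a b) - trace(b a)  (reduce the b square) = y^2*z - x*y - z
next, trace(b a^-1 b^2) = trace(b^3)*trace(a) - trace(b^3 a)  (eliminate a^-1) = x*y^3 - y^2*z - 2*x*y + z
next, trace(a b a b) = trace(b a)*trace(b a) - trace(1) = z^2 - 2
and trace(a b a) = trace(a)*trace(b a) - trace(b) = x*z - y
trace(b^2 a b a) = trace(b)*trace(a b a b) - trace(a b a) = y*z^2 - x*z - y
next, trace(b a^-1 b^2 a) = trace(b^2 a b)*trace(a) - trace(b^2 a b a) = x*y^2*z - x^2*y - y*z^2 + y
trace(b^4) = trace(b)*trace(b^3) - trace(b^2)   [square of b] = y^4 - 4*y^2 + 2
and trace(b^4 a) = trace(b)*trace(a b^3) - trace(a b^2)   [square of b] = y^3*z - x*y^2 - 2*y*z + x
trace(b a^-1 b^3) = trace(b^4)*trace(a) - trace(b^4 a)   [inverse elimination on a] = x*y^4 - y^3*z - 3*x*y^2 + 2*y*z + x
assemble the triple (trace(r) - 2; trace(r a) - x; trace(r b) - y)

x*y^3 - y^2*z - 2*x*y + z - 2; x*y^2*z - x^2*y - y*z^2 - x + y; x*y^4 - y^3*z - 3*x*y^2 + 2*y*z + x - y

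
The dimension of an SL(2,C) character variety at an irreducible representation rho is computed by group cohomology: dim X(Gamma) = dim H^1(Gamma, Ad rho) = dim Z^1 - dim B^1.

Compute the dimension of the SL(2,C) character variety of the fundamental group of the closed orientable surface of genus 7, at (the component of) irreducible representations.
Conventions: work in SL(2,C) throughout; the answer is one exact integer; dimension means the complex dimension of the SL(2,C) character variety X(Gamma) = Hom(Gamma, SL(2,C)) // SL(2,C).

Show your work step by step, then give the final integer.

The genus-7 surface group: 2g = 14 generators, one relator prod [a_i, b_i].
A cocycle assigns one sl_2 vector per generator subject to the relator condition d_2(z) = 0: dim of the unconstrained space is 3*2g = 42.
d_2 is surjective at irreducible rho (its cokernel H^2 is dual to H^0 = 0), so dim Z^1 = 42 - 3 = 39.
As always at irreducible rho, dim B^1 = 3.
dim X = dim H^1 = 39 - 3 = 36.

36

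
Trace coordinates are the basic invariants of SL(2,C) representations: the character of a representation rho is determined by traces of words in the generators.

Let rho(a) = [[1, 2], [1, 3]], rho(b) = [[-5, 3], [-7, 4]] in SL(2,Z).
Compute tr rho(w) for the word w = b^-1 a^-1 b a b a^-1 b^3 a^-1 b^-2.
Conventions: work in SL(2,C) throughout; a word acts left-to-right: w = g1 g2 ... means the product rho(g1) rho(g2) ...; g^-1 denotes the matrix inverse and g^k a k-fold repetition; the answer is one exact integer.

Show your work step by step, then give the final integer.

-210

rho(b^-1) = [[4, -3], [7, -5]]
... * rho(a^-1) = [[3, -2], [-1, 1]]  ->  [[15, -11], [26, -19]]
... * rho(b) = [[-5, 3], [-7, 4]]  ->  [[2, 1], [3, 2]]
... * rho(a) = [[1, 2], [1, 3]]  ->  [[3, 7], [5, 12]]
... * rho(b) = [[-5, 3], [-7, 4]]  ->  [[-64, 37], [-109, 63]]
... * rho(a^-1) = [[3, -2], [-1, 1]]  ->  [[-229, 165], [-390, 281]]
... * rho(b) = [[-5, 3], [-7, 4]]  ->  [[-10, -27], [-17, -46]]
... * rho(b) = [[-5, 3], [-7, 4]]  ->  [[239, -138], [407, -235]]
... * rho(b) = [[-5, 3], [-7, 4]]  ->  [[-229, 165], [-390, 281]]
... * rho(a^-1) = [[3, -2], [-1, 1]]  ->  [[-852, 623], [-1451, 1061]]
... * rho(b^-1) = [[4, -3], [7, -5]]  ->  [[953, -559], [1623, -952]]
... * rho(b^-1) = [[4, -3], [7, -5]]  ->  [[-101, -64], [-172, -109]]
tr = -101 + -109 = -210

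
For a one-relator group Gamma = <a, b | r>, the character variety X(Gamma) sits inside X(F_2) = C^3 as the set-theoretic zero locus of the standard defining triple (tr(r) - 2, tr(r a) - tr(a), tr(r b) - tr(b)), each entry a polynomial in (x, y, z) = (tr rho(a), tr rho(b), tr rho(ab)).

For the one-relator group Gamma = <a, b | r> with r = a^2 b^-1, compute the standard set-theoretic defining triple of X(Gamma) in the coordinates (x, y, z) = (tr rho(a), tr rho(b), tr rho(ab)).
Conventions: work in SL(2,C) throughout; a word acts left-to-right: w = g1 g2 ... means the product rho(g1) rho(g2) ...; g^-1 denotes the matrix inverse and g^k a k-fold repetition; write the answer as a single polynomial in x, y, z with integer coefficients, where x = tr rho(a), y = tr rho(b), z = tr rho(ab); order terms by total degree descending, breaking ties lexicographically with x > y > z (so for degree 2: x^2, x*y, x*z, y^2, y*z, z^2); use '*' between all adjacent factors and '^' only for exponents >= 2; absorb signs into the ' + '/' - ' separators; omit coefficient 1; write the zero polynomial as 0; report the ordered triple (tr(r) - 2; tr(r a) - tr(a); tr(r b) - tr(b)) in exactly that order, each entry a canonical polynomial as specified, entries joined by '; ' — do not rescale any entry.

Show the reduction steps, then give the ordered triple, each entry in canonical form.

tr(a^2) = tr(a) tr(a) - tr(1)   [square of a] = x^2 - 2
and tr(a^2 b) = tr(a) tr(b a) - tr(b)   [square of a] = x*z - y
next, tr(a^2 b^-1) = tr(a^2) tr(b) - tr(a^2 b)   [inverse elimination on b] = x^2*y - x*z - y
tr(a^3) = tr(a) tr(a^2) - tr(a) = x^3 - 3*x
tr(a^3 b) = tr(a) tr(b a^2) - tr(b a) = x^2*z - x*y - z
tr(a^2 b^-1 a) = tr(a^3) tr(b) - tr(a^3 b) = x^3*y - x^2*z - 2*x*y + z
assemble the triple (tr(r) - 2; tr(r a) - x; tr(r b) - y)

x^2*y - x*z - y - 2; x^3*y - x^2*z - 2*x*y - x + z; x^2 - y - 2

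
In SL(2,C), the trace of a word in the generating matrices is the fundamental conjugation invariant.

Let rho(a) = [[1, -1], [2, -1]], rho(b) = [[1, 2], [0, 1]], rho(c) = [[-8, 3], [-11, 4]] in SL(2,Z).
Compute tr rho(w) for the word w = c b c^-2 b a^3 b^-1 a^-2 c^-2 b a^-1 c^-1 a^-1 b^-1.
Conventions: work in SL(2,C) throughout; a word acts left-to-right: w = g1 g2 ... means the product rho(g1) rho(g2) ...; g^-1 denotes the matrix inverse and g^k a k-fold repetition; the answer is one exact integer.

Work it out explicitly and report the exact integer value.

-762756

rho(c) = [[-8, 3], [-11, 4]]
... * rho(b) = [[1, 2], [0, 1]]  ->  [[-8, -13], [-11, -18]]
... * rho(c^-1) = [[4, -3], [11, -8]]  ->  [[-175, 128], [-242, 177]]
... * rho(c^-1) = [[4, -3], [11, -8]]  ->  [[708, -499], [979, -690]]
... * rho(b) = [[1, 2], [0, 1]]  ->  [[708, 917], [979, 1268]]
... * rho(a) = [[1, -1], [2, -1]]  ->  [[2542, -1625], [3515, -2247]]
... * rho(a) = [[1, -1], [2, -1]]  ->  [[-708, -917], [-979, -1268]]
... * rho(a) = [[1, -1], [2, -1]]  ->  [[-2542, 1625], [-3515, 2247]]
... * rho(b^-1) = [[1, -2], [0, 1]]  ->  [[-2542, 6709], [-3515, 9277]]
... * rho(a^-1) = [[-1, 1], [-2, 1]]  ->  [[-10876, 4167], [-15039, 5762]]
... * rho(a^-1) = [[-1, 1], [-2, 1]]  ->  [[2542, -6709], [3515, -9277]]
... * rho(c^-1) = [[4, -3], [11, -8]]  ->  [[-63631, 46046], [-87987, 63671]]
... * rho(c^-1) = [[4, -3], [11, -8]]  ->  [[251982, -177475], [348433, -245407]]
... * rho(b) = [[1, 2], [0, 1]]  ->  [[251982, 326489], [348433, 451459]]
... * rho(a^-1) = [[-1, 1], [-2, 1]]  ->  [[-904960, 578471], [-1251351, 799892]]
... * rho(c^-1) = [[4, -3], [11, -8]]  ->  [[2743341, -1912888], [3793408, -2645083]]
... * rho(a^-1) = [[-1, 1], [-2, 1]]  ->  [[1082435, 830453], [1496758, 1148325]]
... * rho(b^-1) = [[1, -2], [0, 1]]  ->  [[1082435, -1334417], [1496758, -1845191]]
tr = 1082435 + -1845191 = -762756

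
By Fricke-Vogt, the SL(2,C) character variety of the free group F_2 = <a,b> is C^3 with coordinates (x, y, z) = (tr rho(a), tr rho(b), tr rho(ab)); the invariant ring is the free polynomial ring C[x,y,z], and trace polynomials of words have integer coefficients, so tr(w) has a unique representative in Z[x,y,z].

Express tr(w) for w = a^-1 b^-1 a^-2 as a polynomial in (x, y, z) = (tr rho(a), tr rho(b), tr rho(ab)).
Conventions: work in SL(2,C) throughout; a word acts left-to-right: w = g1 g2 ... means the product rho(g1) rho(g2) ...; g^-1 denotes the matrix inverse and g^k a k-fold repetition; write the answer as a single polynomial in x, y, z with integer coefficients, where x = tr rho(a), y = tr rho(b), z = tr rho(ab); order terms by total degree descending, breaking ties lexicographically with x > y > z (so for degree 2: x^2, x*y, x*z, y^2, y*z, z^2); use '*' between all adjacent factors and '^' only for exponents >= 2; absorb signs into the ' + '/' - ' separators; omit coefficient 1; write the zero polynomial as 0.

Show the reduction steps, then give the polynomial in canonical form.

apply: trace(a^-1) = trace(a) = x
trace(a^-2) = trace(a^-1) * trace(a) - trace(1)   [inverse elimination on a] = x^2 - 2
trace(a^-1 b) = trace(b) * trace(a) - trace(b a)   [inverse elimination on a] = x*y - z
trace(a^-2 b) = trace(a^-1 b) * trace(a) - trace(a^-1 b a)   [inverse elimination on a] = x^2*y - x*z - y
use: trace(a^-2 b^-1) = trace(a^-2) * trace(b) - trace(a^-2 b)   [inverse elimination on b] = x*z - y
apply: trace(a^-1 b^-1 a^-2) = trace(a^-2 b^-1) * trace(a) - trace(a^-2 b^-1 a)   [inverse elimination on a] = x^2*z - x*y - z

x^2*z - x*y - z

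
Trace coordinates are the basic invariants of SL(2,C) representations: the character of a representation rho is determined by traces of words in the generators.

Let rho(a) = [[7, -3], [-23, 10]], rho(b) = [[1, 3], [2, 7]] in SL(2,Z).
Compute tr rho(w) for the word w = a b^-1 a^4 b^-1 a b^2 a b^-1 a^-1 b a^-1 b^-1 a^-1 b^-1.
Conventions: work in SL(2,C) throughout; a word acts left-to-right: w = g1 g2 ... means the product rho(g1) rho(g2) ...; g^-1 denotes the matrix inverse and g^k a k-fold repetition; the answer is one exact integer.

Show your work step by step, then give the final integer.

8943363307082

rho(a) = [[7, -3], [-23, 10]]
... * rho(b^-1) = [[7, -3], [-2, 1]]  ->  [[55, -24], [-181, 79]]
... * rho(a) = [[7, -3], [-23, 10]]  ->  [[937, -405], [-3084, 1333]]
... * rho(a) = [[7, -3], [-23, 10]]  ->  [[15874, -6861], [-52247, 22582]]
... * rho(a) = [[7, -3], [-23, 10]]  ->  [[268921, -116232], [-885115, 382561]]
... * rho(a) = [[7, -3], [-23, 10]]  ->  [[4555783, -1969083], [-14994708, 6480955]]
... * rho(b^-1) = [[7, -3], [-2, 1]]  ->  [[35828647, -15636432], [-117924866, 51465079]]
... * rho(a) = [[7, -3], [-23, 10]]  ->  [[610438465, -263850261], [-2009170879, 868425388]]
... * rho(b) = [[1, 3], [2, 7]]  ->  [[82737943, -15636432], [-272320103, 51465079]]
... * rho(b) = [[1, 3], [2, 7]]  ->  [[51465079, 138758805], [-169389945, -456704756]]
... * rho(a) = [[7, -3], [-23, 10]]  ->  [[-2831196962, 1233192813], [9318479773, -4058877725]]
... * rho(b^-1) = [[7, -3], [-2, 1]]  ->  [[-22284764360, 9726783699], [73347113861, -32014317044]]
... * rho(a^-1) = [[10, 3], [23, 7]]  ->  [[868381477, 1233192813], [-2858153402, -4058877725]]
... * rho(b) = [[1, 3], [2, 7]]  ->  [[3334767103, 11237494122], [-10975908852, -36986604281]]
... * rho(a^-1) = [[10, 3], [23, 7]]  ->  [[291810035836, 88666760163], [-960450986983, -291833956523]]
... * rho(b^-1) = [[7, -3], [-2, 1]]  ->  [[1865336730526, -786763347345], [-6139488995835, 2589519004426]]
... * rho(a^-1) = [[10, 3], [23, 7]]  ->  [[557810316325, 88666760163], [-1835952856552, -291833956523]]
... * rho(b^-1) = [[7, -3], [-2, 1]]  ->  [[3727338693949, -1584764188812], [-12268002082818, 5216024613133]]
tr = 3727338693949 + 5216024613133 = 8943363307082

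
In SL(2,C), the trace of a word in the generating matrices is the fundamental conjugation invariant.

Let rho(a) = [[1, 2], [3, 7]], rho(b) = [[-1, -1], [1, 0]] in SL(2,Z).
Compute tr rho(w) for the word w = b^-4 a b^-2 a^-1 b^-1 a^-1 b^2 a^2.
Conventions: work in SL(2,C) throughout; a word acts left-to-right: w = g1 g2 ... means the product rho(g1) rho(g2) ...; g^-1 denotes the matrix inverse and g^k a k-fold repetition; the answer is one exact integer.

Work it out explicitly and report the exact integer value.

4604

rho(b^-1) = [[0, 1], [-1, -1]]
... * rho(b^-1) = [[0, 1], [-1, -1]]  ->  [[-1, -1], [1, 0]]
... * rho(b^-1) = [[0, 1], [-1, -1]]  ->  [[1, 0], [0, 1]]
... * rho(b^-1) = [[0, 1], [-1, -1]]  ->  [[0, 1], [-1, -1]]
... * rho(a) = [[1, 2], [3, 7]]  ->  [[3, 7], [-4, -9]]
... * rho(b^-1) = [[0, 1], [-1, -1]]  ->  [[-7, -4], [9, 5]]
... * rho(b^-1) = [[0, 1], [-1, -1]]  ->  [[4, -3], [-5, 4]]
... * rho(a^-1) = [[7, -2], [-3, 1]]  ->  [[37, -11], [-47, 14]]
... * rho(b^-1) = [[0, 1], [-1, -1]]  ->  [[11, 48], [-14, -61]]
... * rho(a^-1) = [[7, -2], [-3, 1]]  ->  [[-67, 26], [85, -33]]
... * rho(b) = [[-1, -1], [1, 0]]  ->  [[93, 67], [-118, -85]]
... * rho(b) = [[-1, -1], [1, 0]]  ->  [[-26, -93], [33, 118]]
... * rho(a) = [[1, 2], [3, 7]]  ->  [[-305, -703], [387, 892]]
... * rho(a) = [[1, 2], [3, 7]]  ->  [[-2414, -5531], [3063, 7018]]
tr = -2414 + 7018 = 4604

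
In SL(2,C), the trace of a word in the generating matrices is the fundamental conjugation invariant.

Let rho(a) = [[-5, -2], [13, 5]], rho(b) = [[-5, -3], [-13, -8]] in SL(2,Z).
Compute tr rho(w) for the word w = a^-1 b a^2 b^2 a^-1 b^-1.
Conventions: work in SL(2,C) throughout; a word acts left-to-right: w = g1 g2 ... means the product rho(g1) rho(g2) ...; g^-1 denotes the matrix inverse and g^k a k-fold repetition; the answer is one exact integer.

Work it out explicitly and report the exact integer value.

rho(a^-1) = [[5, 2], [-13, -5]]
... * rho(b) = [[-5, -3], [-13, -8]]  ->  [[-51, -31], [130, 79]]
... * rho(a) = [[-5, -2], [13, 5]]  ->  [[-148, -53], [377, 135]]
... * rho(a) = [[-5, -2], [13, 5]]  ->  [[51, 31], [-130, -79]]
... * rho(b) = [[-5, -3], [-13, -8]]  ->  [[-658, -401], [1677, 1022]]
... * rho(b) = [[-5, -3], [-13, -8]]  ->  [[8503, 5182], [-21671, -13207]]
... * rho(a^-1) = [[5, 2], [-13, -5]]  ->  [[-24851, -8904], [63336, 22693]]
... * rho(b^-1) = [[-8, 3], [13, -5]]  ->  [[83056, -30033], [-211679, 76543]]
tr = 83056 + 76543 = 159599

159599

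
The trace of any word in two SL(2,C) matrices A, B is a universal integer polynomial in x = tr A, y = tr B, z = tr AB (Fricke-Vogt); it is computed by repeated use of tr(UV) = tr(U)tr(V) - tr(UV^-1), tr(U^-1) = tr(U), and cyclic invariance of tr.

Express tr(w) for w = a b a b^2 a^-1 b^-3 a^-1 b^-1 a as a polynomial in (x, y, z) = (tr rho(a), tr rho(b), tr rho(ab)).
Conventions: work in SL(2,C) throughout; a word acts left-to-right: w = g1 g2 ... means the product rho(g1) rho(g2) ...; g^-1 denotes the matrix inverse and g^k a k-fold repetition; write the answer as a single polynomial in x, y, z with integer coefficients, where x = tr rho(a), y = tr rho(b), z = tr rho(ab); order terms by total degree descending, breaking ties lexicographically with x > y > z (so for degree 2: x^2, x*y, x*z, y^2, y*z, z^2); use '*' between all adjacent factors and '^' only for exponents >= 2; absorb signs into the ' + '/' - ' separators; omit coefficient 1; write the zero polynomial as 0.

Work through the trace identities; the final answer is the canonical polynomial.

-x^2*y^4*z^3 + 2*x^3*y^3*z^2 + x*y^5*z^2 + x*y^3*z^4 - x^4*y^2*z - x^2*y^4*z - x^3*y*z^2 - 5*x*y^3*z^2 - x*y*z^4 + 3*x^2*y^2*z + x^3*y + x*y^3 + 5*x*y*z^2 - 3*x*y - z

tr(a b a) = tr(a)*tr(b a) - tr(b)   [square of a] = x*z - y
tr(a b a b) = tr(a b)*tr(a b) - tr(1)   [split at a repeated a] = z^2 - 2
tr(b^-1 a b a) = tr(a b a)*tr(b) - tr(a b a b)   [inverse elimination on b] = x*y*z - y^2 - z^2 + 2
tr(b a b^2 a) = tr(b)*tr(a b a b) - tr(a b a)   [square of b] = y*z^2 - x*z - y
tr(b a b) = tr(b)*tr(a b) - tr(a)   [square of b] = y*z - x
tr(b a b^2) = tr(b)*tr(b a b) - tr(b a)   [square of b] = y^2*z - x*y - z
tr(a b a b^2 a) = tr(a)*tr(b a b^2 a) - tr(b a b^2)   [square of a] = x*y*z^2 - x^2*z - y^2*z + z
tr(a b a b a b) = tr(a b a b)*tr(a b) - tr(b a)   [split at a repeated a] = z^3 - 3*z
tr(a b a b a) = tr(a)*tr(b a b a) - tr(b a b)   [square of a] = x*z^2 - y*z - x
tr(a b a b^2 a b) = tr(b)*tr(a b a b a b) - tr(a b a b a)   [square of b] = y*z^3 - x*z^2 - 2*y*z + x
tr(a b a b^2 a b^-1) = tr(a b a b^2 a)*tr(b) - tr(a b a b^2 a b)   [inverse elimination on b] = x*y^2*z^2 - x^2*y*z - y^3*z - y*z^3 + x*z^2 + 3*y*z - x
tr(a b a b^2 a b^-2) = tr(a b a b^2 a b^-1)*tr(b) - tr(a b a b^2 a)   [inverse elimination on b] = x*y^3*z^2 - x^2*y^2*z - y^4*z - y^2*z^3 + x^2*z + 4*y^2*z - x*y - z
tr(b^-3 a b a b^2 a) = tr(a b a b^2 a b^-2)*tr(b) - tr(a b a b^2 a b^-1)   [inverse elimination on b] = x*y^4*z^2 - x^2*y^3*z - y^5*z - y^3*z^3 - x*y^2*z^2 + 2*x^2*y*z + 5*y^3*z + y*z^3 - x*y^2 - x*z^2 - 4*y*z + x
tr(a b a b^2 a^-1 b^-3) = tr(b^-3 a b a b^2)*tr(a) - tr(b^-3 a b a b^2 a)   [inverse elimination on a] = -x*y^4*z^2 + x^2*y^3*z + y^5*z + y^3*z^3 + x*y^2*z^2 - x^2*y*z - 5*y^3*z - y*z^3 + 4*y*z + x
tr(b a^2 b a b^2) = tr(b)*tr(a^2 b a b^2) - tr(a^2 b a b)   [square of b] = x*y^2*z^2 - x^2*y*z - y^3*z - x*z^2 + 2*y*z + x
tr(a b a^2 b a b) = tr(a)*tr(b a b a b a) - tr(b a b a b)   [square of a] = x*z^3 - y*z^2 - 2*x*z + y
tr(a^2) = tr(a)*tr(a) - tr(1)   [square of a] = x^2 - 2
tr(b a^2 b) = tr(b)*tr(a^2 b) - tr(a^2)   [square of b] = x*y*z - x^2 - y^2 + 2
tr(a b a^2 b a) = tr(a)*tr(b a^2 b a) - tr(b a^2 b)   [square of a] = x^2*z^2 - 2*x*y*z + y^2 - 2
tr(b a^2 b a b^2 a) = tr(b)*tr(a b a^2 b a b) - tr(a b a^2 b a)   [square of b] = x*y*z^3 - x^2*z^2 - y^2*z^2 + 2
tr(a^2 b a b^2 a^-1 b) = tr(b a^2 b a b^2)*tr(a) - tr(b a^2 b a b^2 a)   [inverse elimination on a] = x^2*y^2*z^2 - x^3*y*z - x*y^3*z - x*y*z^3 + y^2*z^2 + 2*x*y*z + x^2 - 2
tr(a^2 b a b^2 a^-1 b^-1) = tr(a^2 b a b^2 a^-1)*tr(b) - tr(a^2 b a b^2 a^-1 b)   [inverse elimination on b] = -x^2*y^2*z^2 + x^3*y*z + x*y^3*z + x*y*z^3 - 3*x*y*z - x^2 - y^2 + 2
tr(a b a^2) = tr(a)*tr(b a^2) - tr(b a)   [square of a] = x^2*z - x*y - z
tr(b a b a^2 b) = tr(b)*tr(a b a^2 b) - tr(a b a^2)   [square of b] = x*y*z^2 - x^2*z - y^2*z + z
tr(a^2 b a^2 b a b) = tr(a)*tr(b a b a^2 b a) - tr(b a b a^2 b)   [square of a] = x^2*z^3 - 2*x*y*z^2 - x^2*z + y^2*z + x*y - z
tr(a^2 b a^2 b a) = tr(a)*tr(a b a^2 b a) - tr(a b a^2 b)   [square of a] = x^3*z^2 - 2*x^2*y*z + x*y^2 - x*z^2 + y*z - x
tr(a b a^2 b a b^2 a) = tr(b)*tr(a^2 b a^2 b a b) - tr(a^2 b a^2 b a)   [square of b] = x^2*y*z^3 - x^3*z^2 - 2*x*y^2*z^2 + x^2*y*z + y^3*z + x*z^2 - 2*y*z + x
tr(b a b a b a b a) = tr(b a b a)*tr(b a b a) - tr(1)   [split at a repeated b] = z^4 - 4*z^2 + 2
tr(a b a b a^2 b a b) = tr(a)*tr(b a b a b a b a) - tr(b a b a b a b)   [square of a] = x*z^4 - y*z^3 - 3*x*z^2 + 2*y*z + x
tr(a b a^2 b a b^2 a b) = tr(b)*tr(a b a b a^2 b a b) - tr(a b a b a^2 b a)   [square of b] = x*y*z^4 - x^2*z^3 - y^2*z^3 - x*y*z^2 + x^2*z + y^2*z + z
tr(b^-1 a b a^2 b a b^2 a) = tr(a b a^2 b a b^2 a)*tr(b) - tr(a b a^2 b a b^2 a b)   [inverse elimination on b] = x^2*y^2*z^3 - x^3*y*z^2 - 2*x*y^3*z^2 - x*y*z^4 + x^2*y^2*z + x^2*z^3 + y^4*z + y^2*z^3 + 2*x*y*z^2 - x^2*z - 3*y^2*z + x*y - z
tr(b^-1 a b a^2 b a b^2 a^-1) = tr(b^-1 a b a^2 b a b^2)*tr(a) - tr(b^-1 a b a^2 b a b^2 a)   [inverse elimination on a] = -x^2*y^2*z^3 + x^3*y*z^2 + 2*x*y^3*z^2 + x*y*z^4 - x^2*y^2*z - y^4*z - y^2*z^3 - 3*x*y*z^2 - x^2*z + 3*y^2*z + z
tr(b a^2 b a b^2 a^-1 b^-2 a) = tr(b^-1 a b a^2 b a b^2 a^-1)*tr(b) - tr(b^-1 a b a^2 b a b^2 a^-1 b)   [inverse elimination on b] = -x^2*y^3*z^3 + x^3*y^2*z^2 + 2*x*y^4*z^2 + x*y^2*z^4 - x^2*y^3*z - y^5*z - y^3*z^3 - 4*x*y^2*z^2 + 4*y^3*z + x*z^2 - y*z - x
tr(a^-1 b a^2 b a b^2 a^-1 b^-2) = tr(b a^2 b a b^2 a^-1 b^-2)*tr(a) - tr(b a^2 b a b^2 a^-1 b^-2 a)   [inverse elimination on a] = x^2*y^3*z^3 - 2*x^3*y^2*z^2 - 2*x*y^4*z^2 - x*y^2*z^4 + x^4*y*z + 2*x^2*y^3*z + x^2*y*z^3 + y^5*z + y^3*z^3 + 4*x*y^2*z^2 - 3*x^2*y*z - 4*y^3*z - x^3 - x*y^2 - x*z^2 + y*z + 3*x
tr(a^-1 b a^2 b a b^2 a^-1 b^-1) = tr(b a^2 b a b^2 a^-1 b^-1)*tr(a) - tr(b a^2 b a b^2 a^-1 b^-1 a)   [inverse elimination on a] = x^2*y^2*z^3 - x^3*y*z^2 - 2*x*y^3*z^2 - x*y*z^4 + x^2*y^2*z + y^4*z + y^2*z^3 + 4*x*y*z^2 - 3*y^2*z - x*y - z
tr(a^2 b a b^2 a^-1 b^-3 a^-1 b) = tr(a^-1 b a^2 b a b^2 a^-1 b^-2)*tr(b) - tr(a^-1 b a^2 b a b^2 a^-1 b^-1)   [inverse elimination on b] = x^2*y^4*z^3 - 2*x^3*y^3*z^2 - 2*x*y^5*z^2 - x*y^3*z^4 + x^4*y^2*z + 2*x^2*y^4*z + y^6*z + y^4*z^3 + x^3*y*z^2 + 6*x*y^3*z^2 + x*y*z^4 - 4*x^2*y^2*z - 5*y^4*z - y^2*z^3 - x^3*y - x*y^3 - 5*x*y*z^2 + 4*y^2*z + 4*x*y + z
tr(a b a b^2 a^-1 b^-3 a^-1 b^-1 a) = tr(a^2 b a b^2 a^-1 b^-3 a^-1)*tr(b) - tr(a^2 b a b^2 a^-1 b^-3 a^-1 b)   [inverse elimination on b] = -x^2*y^4*z^3 + 2*x^3*y^3*z^2 + x*y^5*z^2 + x*y^3*z^4 - x^4*y^2*z - x^2*y^4*z - x^3*y*z^2 - 5*x*y^3*z^2 - x*y*z^4 + 3*x^2*y^2*z + x^3*y + x*y^3 + 5*x*y*z^2 - 3*x*y - z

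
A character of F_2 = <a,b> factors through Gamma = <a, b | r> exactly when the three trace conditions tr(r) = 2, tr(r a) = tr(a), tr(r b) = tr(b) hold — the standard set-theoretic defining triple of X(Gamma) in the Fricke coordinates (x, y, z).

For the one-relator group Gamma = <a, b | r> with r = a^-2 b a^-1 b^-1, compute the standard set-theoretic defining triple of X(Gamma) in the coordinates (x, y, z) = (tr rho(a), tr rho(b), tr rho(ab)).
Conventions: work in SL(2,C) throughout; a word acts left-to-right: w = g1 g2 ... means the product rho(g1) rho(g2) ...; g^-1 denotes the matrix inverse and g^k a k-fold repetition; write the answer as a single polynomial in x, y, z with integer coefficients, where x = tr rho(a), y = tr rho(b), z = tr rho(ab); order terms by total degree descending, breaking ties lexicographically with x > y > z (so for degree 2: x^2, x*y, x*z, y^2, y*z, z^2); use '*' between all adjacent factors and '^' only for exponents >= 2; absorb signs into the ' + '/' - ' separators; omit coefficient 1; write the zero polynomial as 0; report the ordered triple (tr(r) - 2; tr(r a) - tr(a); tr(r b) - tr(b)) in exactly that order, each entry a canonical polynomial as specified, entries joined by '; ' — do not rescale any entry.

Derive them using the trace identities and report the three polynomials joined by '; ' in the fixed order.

x^2*y*z - x*y^2 - x*z^2 + x - 2; x*y*z - y^2 - z^2 - x + 2; x^3*y - x^2*z - 2*x*y - y + z

use: tr(b a^-1) = tr(b) tr(a) - tr(b a)  (eliminate a^-1) = x*y - z
tr(a^-1 b a^-1) = tr(b a^-1) tr(a) - tr(b)  (eliminate a^-1) = x^2*y - x*z - y
use: tr(b^2) = tr(b) tr(b) - tr(1)  (reduce the b square) = y^2 - 2
tr(b^2 a) = tr(b) tr(a b) - tr(a)  (reduce the b square) = y*z - x
apply: tr(b a^-1 b) = tr(b^2) tr(a) - tr(b^2 a)  (eliminate a^-1) = x*y^2 - y*z - x
tr(b a b a) = tr(a b) tr(a b) - tr(1)  (split on a) = z^2 - 2
tr(b a^-1 b a) = tr(b a b) tr(a) - tr(b a b a)  (eliminate a^-1) = x*y*z - x^2 - z^2 + 2
tr(a^-1 b a^-1 b) = tr(b a^-1 b) tr(a) - tr(b a^-1 b a)  (eliminate a^-1) = x^2*y^2 - 2*x*y*z + z^2 - 2
tr(a^-1 b a^-1 b^-1) = tr(a^-1 b a^-1) tr(b) - tr(a^-1 b a^-1 b)  (eliminate b^-1) = x*y*z - y^2 - z^2 + 2
use: tr(a^-2 b a^-1 b^-1) = tr(a^-1 b a^-1 b^-1) tr(a) - tr(a^-1 b a^-1 b^-1 a)  (eliminate a^-1) = x^2*y*z - x*y^2 - x*z^2 + x
tr(a^-2 b a^-1) = tr(a^-1 b a^-1) tr(a) - tr(a^-1 b)   [inverse elimination on a] = x^3*y - x^2*z - 2*x*y + z
assemble the triple (tr(r) - 2; tr(r a) - x; tr(r b) - y)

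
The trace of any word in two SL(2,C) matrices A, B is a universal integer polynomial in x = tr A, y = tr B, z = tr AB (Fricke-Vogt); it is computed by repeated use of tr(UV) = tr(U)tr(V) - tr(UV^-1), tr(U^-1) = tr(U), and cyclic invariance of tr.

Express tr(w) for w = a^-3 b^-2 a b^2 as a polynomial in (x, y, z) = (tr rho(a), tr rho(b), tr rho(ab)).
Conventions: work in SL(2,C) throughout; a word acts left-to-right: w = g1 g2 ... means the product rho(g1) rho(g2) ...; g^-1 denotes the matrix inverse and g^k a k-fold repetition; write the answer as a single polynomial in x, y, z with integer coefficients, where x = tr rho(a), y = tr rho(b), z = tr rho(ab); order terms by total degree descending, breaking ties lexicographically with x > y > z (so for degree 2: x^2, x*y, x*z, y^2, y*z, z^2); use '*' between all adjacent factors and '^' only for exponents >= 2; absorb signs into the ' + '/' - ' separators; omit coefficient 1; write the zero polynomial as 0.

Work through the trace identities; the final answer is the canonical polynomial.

tr(b^2 a) = tr(b) tr(a b) - tr(a) = y*z - x
tr(b^2) = tr(b) tr(b) - tr(1) = y^2 - 2
reduce: tr(a b^2 a) = tr(a) tr(b^2 a) - tr(b^2) = x*y*z - x^2 - y^2 + 2
tr(a b a b) = tr(b a) tr(b a) - tr(1)   [split at repeated b] = z^2 - 2
tr(a b a) = tr(a) tr(b a) - tr(b) = x*z - y
so tr(a b^2 a b) = tr(b) tr(a b a b) - tr(a b a) = y*z^2 - x*z - y
reduce: tr(b^-1 a b^2 a) = tr(a b^2 a) tr(b) - tr(a b^2 a b) = x*y^2*z - x^2*y - y^3 - y*z^2 + x*z + 3*y
so tr(b^-1 a b^2 a^-1) = tr(b^-1 a b^2) tr(a) - tr(b^-1 a b^2 a) = -x*y^2*z + x^2*y + y^3 + y*z^2 - 3*y
reduce: tr(b^-1 a b^2 a^-2) = tr(b^-1 a b^2 a^-1) tr(a) - tr(b^-1 a b^2) = -x^2*y^2*z + x^3*y + x*y^3 + x*y*z^2 - 3*x*y - z
tr(b^2 a^-1) = tr(b^2) tr(a) - tr(b^2 a) = x*y^2 - y*z - x
tr(a^-2 b^-2 a b^2) = tr(b^-1 a b^2 a^-2) tr(b) - tr(b^-1 a b^2 a^-2 b) = -x^2*y^3*z + x^3*y^2 + x*y^4 + x*y^2*z^2 - 4*x*y^2 + x
reduce: tr(b^-2 a b^2 a) = tr(b^-1 a b^2 a) tr(b) - tr(b^-1 a b^2 a b) = x*y^3*z - x^2*y^2 - y^4 - y^2*z^2 + x^2 + 4*y^2 - 2
tr(a^-1 b^-2 a b^2) = tr(b^-2 a b^2) tr(a) - tr(b^-2 a b^2 a) = -x*y^3*z + x^2*y^2 + y^4 + y^2*z^2 - 4*y^2 + 2
so tr(a^-3 b^-2 a b^2) = tr(a^-2 b^-2 a b^2) tr(a) - tr(a^-2 b^-2 a b^2 a) = -x^3*y^3*z + x^4*y^2 + x^2*y^4 + x^2*y^2*z^2 + x*y^3*z - 5*x^2*y^2 - y^4 - y^2*z^2 + x^2 + 4*y^2 - 2

-x^3*y^3*z + x^4*y^2 + x^2*y^4 + x^2*y^2*z^2 + x*y^3*z - 5*x^2*y^2 - y^4 - y^2*z^2 + x^2 + 4*y^2 - 2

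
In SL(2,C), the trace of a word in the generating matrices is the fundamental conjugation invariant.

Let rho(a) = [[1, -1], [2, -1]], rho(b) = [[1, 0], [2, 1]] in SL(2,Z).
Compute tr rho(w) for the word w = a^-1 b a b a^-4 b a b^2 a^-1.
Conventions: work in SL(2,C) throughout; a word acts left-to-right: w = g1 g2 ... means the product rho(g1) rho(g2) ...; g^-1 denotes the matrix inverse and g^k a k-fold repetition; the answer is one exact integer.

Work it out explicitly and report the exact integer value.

rho(a^-1) = [[-1, 1], [-2, 1]]
... * rho(b) = [[1, 0], [2, 1]]  ->  [[1, 1], [0, 1]]
... * rho(a) = [[1, -1], [2, -1]]  ->  [[3, -2], [2, -1]]
... * rho(b) = [[1, 0], [2, 1]]  ->  [[-1, -2], [0, -1]]
... * rho(a^-1) = [[-1, 1], [-2, 1]]  ->  [[5, -3], [2, -1]]
... * rho(a^-1) = [[-1, 1], [-2, 1]]  ->  [[1, 2], [0, 1]]
... * rho(a^-1) = [[-1, 1], [-2, 1]]  ->  [[-5, 3], [-2, 1]]
... * rho(a^-1) = [[-1, 1], [-2, 1]]  ->  [[-1, -2], [0, -1]]
... * rho(b) = [[1, 0], [2, 1]]  ->  [[-5, -2], [-2, -1]]
... * rho(a) = [[1, -1], [2, -1]]  ->  [[-9, 7], [-4, 3]]
... * rho(b) = [[1, 0], [2, 1]]  ->  [[5, 7], [2, 3]]
... * rho(b) = [[1, 0], [2, 1]]  ->  [[19, 7], [8, 3]]
... * rho(a^-1) = [[-1, 1], [-2, 1]]  ->  [[-33, 26], [-14, 11]]
tr = -33 + 11 = -22

-22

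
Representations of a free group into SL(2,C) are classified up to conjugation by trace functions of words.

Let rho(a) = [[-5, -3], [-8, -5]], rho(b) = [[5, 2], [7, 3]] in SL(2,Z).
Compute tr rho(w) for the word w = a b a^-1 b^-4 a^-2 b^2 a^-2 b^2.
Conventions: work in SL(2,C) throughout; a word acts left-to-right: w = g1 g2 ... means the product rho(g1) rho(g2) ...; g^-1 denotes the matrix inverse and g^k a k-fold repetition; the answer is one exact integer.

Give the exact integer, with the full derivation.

rho(a) = [[-5, -3], [-8, -5]]
... * rho(b) = [[5, 2], [7, 3]]  ->  [[-46, -19], [-75, -31]]
... * rho(a^-1) = [[-5, 3], [8, -5]]  ->  [[78, -43], [127, -70]]
... * rho(b^-1) = [[3, -2], [-7, 5]]  ->  [[535, -371], [871, -604]]
... * rho(b^-1) = [[3, -2], [-7, 5]]  ->  [[4202, -2925], [6841, -4762]]
... * rho(b^-1) = [[3, -2], [-7, 5]]  ->  [[33081, -23029], [53857, -37492]]
... * rho(b^-1) = [[3, -2], [-7, 5]]  ->  [[260446, -181307], [424015, -295174]]
... * rho(a^-1) = [[-5, 3], [8, -5]]  ->  [[-2752686, 1687873], [-4481467, 2747915]]
... * rho(a^-1) = [[-5, 3], [8, -5]]  ->  [[27266414, -16697423], [44390655, -27183976]]
... * rho(b) = [[5, 2], [7, 3]]  ->  [[19450109, 4440559], [31665443, 7229382]]
... * rho(b) = [[5, 2], [7, 3]]  ->  [[128334458, 52221895], [208932889, 85019032]]
... * rho(a^-1) = [[-5, 3], [8, -5]]  ->  [[-223897130, 123893899], [-364512189, 201703507]]
... * rho(a^-1) = [[-5, 3], [8, -5]]  ->  [[2110636842, -1291160885], [3436189001, -2102054102]]
... * rho(b) = [[5, 2], [7, 3]]  ->  [[1515058015, 347791029], [2466566291, 566215696]]
... * rho(b) = [[5, 2], [7, 3]]  ->  [[10009827278, 4073489117], [16296341327, 6631779670]]
tr = 10009827278 + 6631779670 = 16641606948

16641606948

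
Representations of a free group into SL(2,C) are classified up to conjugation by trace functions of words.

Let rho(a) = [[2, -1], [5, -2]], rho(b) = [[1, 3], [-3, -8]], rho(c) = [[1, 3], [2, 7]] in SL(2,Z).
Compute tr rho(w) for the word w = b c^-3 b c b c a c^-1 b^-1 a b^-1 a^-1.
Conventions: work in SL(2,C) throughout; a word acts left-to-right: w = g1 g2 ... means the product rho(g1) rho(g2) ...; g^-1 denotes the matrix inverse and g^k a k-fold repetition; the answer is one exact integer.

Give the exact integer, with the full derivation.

31860917980

rho(b) = [[1, 3], [-3, -8]]
... * rho(c^-1) = [[7, -3], [-2, 1]]  ->  [[1, 0], [-5, 1]]
... * rho(c^-1) = [[7, -3], [-2, 1]]  ->  [[7, -3], [-37, 16]]
... * rho(c^-1) = [[7, -3], [-2, 1]]  ->  [[55, -24], [-291, 127]]
... * rho(b) = [[1, 3], [-3, -8]]  ->  [[127, 357], [-672, -1889]]
... * rho(c) = [[1, 3], [2, 7]]  ->  [[841, 2880], [-4450, -15239]]
... * rho(b) = [[1, 3], [-3, -8]]  ->  [[-7799, -20517], [41267, 108562]]
... * rho(c) = [[1, 3], [2, 7]]  ->  [[-48833, -167016], [258391, 883735]]
... * rho(a) = [[2, -1], [5, -2]]  ->  [[-932746, 382865], [4935457, -2025861]]
... * rho(c^-1) = [[7, -3], [-2, 1]]  ->  [[-7294952, 3181103], [38599921, -16832232]]
... * rho(b^-1) = [[-8, -3], [3, 1]]  ->  [[67902925, 25065959], [-359296064, -132631995]]
... * rho(a) = [[2, -1], [5, -2]]  ->  [[261135645, -118034843], [-1381752103, 624560054]]
... * rho(b^-1) = [[-8, -3], [3, 1]]  ->  [[-2443189689, -901441778], [12927696986, 4769816363]]
... * rho(a^-1) = [[-2, 1], [-5, 2]]  ->  [[9393588268, -4246073245], [-49704475787, 22467329712]]
tr = 9393588268 + 22467329712 = 31860917980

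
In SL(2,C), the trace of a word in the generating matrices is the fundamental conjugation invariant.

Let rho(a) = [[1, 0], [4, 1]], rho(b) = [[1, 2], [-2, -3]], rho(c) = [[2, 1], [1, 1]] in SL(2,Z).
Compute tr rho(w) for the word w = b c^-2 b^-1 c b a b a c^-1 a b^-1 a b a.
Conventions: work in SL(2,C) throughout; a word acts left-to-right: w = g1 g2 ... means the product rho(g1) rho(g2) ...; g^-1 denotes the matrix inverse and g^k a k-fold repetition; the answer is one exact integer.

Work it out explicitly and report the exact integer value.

rho(b) = [[1, 2], [-2, -3]]
... * rho(c^-1) = [[1, -1], [-1, 2]]  ->  [[-1, 3], [1, -4]]
... * rho(c^-1) = [[1, -1], [-1, 2]]  ->  [[-4, 7], [5, -9]]
... * rho(b^-1) = [[-3, -2], [2, 1]]  ->  [[26, 15], [-33, -19]]
... * rho(c) = [[2, 1], [1, 1]]  ->  [[67, 41], [-85, -52]]
... * rho(b) = [[1, 2], [-2, -3]]  ->  [[-15, 11], [19, -14]]
... * rho(a) = [[1, 0], [4, 1]]  ->  [[29, 11], [-37, -14]]
... * rho(b) = [[1, 2], [-2, -3]]  ->  [[7, 25], [-9, -32]]
... * rho(a) = [[1, 0], [4, 1]]  ->  [[107, 25], [-137, -32]]
... * rho(c^-1) = [[1, -1], [-1, 2]]  ->  [[82, -57], [-105, 73]]
... * rho(a) = [[1, 0], [4, 1]]  ->  [[-146, -57], [187, 73]]
... * rho(b^-1) = [[-3, -2], [2, 1]]  ->  [[324, 235], [-415, -301]]
... * rho(a) = [[1, 0], [4, 1]]  ->  [[1264, 235], [-1619, -301]]
... * rho(b) = [[1, 2], [-2, -3]]  ->  [[794, 1823], [-1017, -2335]]
... * rho(a) = [[1, 0], [4, 1]]  ->  [[8086, 1823], [-10357, -2335]]
tr = 8086 + -2335 = 5751

5751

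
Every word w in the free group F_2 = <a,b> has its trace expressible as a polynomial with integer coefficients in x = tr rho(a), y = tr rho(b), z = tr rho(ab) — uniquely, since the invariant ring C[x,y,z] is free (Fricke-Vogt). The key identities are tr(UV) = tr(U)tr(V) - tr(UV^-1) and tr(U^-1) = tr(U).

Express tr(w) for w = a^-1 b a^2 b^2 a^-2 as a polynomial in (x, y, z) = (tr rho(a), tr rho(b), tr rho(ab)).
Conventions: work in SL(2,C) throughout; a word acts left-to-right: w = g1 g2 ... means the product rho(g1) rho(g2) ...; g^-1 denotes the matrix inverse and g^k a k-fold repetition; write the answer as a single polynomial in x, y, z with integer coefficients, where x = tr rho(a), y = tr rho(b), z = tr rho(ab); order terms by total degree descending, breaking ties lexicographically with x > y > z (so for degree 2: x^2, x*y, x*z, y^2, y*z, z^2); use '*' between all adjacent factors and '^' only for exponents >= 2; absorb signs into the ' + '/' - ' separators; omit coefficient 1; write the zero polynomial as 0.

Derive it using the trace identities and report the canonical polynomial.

x^4*y^2*z - x^5*y - x^3*y^3 - x^3*y*z^2 - x^2*y^2*z + 5*x^3*y + 2*x*y^3 + x*y*z^2 - y^2*z - 6*x*y + z

trace(a b^2) = trace(b) trace(a b) - trace(a)   [square of b] = y*z - x
trace(b^3 a) = trace(b) trace(a b^2) - trace(a b)   [square of b] = y^2*z - x*y - z
trace(b^2) = trace(b) trace(b) - trace(1)   [square of b] = y^2 - 2
trace(b^3) = trace(b) trace(b^2) - trace(b)   [square of b] = y^3 - 3*y
trace(b a^2 b^2) = trace(a) trace(b^3 a) - trace(b^3)   [square of a] = x*y^2*z - x^2*y - y^3 - x*z + 3*y
trace(b a b a) = trace(b a) trace(b a) - trace(1)   [split at a repeated b] = z^2 - 2
trace(a b a^2 b) = trace(a) trace(b a b a) - trace(b a b)   [square of a] = x*z^2 - y*z - x
trace(b a^2) = trace(a) trace(b a) - trace(b)   [square of a] = x*z - y
trace(a b a^2) = trace(a) trace(b a^2) - trace(b a)   [square of a] = x^2*z - x*y - z
trace(b a^2 b^2 a) = trace(b) trace(a b a^2 b) - trace(a b a^2)   [square of b] = x*y*z^2 - x^2*z - y^2*z + z
trace(b a^2 b^2 a^-1) = trace(b a^2 b^2) trace(a) - trace(b a^2 b^2 a)   [inverse elimination on a] = x^2*y^2*z - x^3*y - x*y^3 - x*y*z^2 + y^2*z + 3*x*y - z
trace(a^-2 b a^2 b^2) = trace(b a^2 b^2 a^-1) trace(a) - trace(b a^2 b^2)   [inverse elimination on a] = x^3*y^2*z - x^4*y - x^2*y^3 - x^2*y*z^2 + 4*x^2*y + y^3 - 3*y
trace(a^-1 b a^2 b^2 a^-2) = trace(a^-2 b a^2 b^2) trace(a) - trace(a^-2 b a^2 b^2 a)   [inverse elimination on a] = x^4*y^2*z - x^5*y - x^3*y^3 - x^3*y*z^2 - x^2*y^2*z + 5*x^3*y + 2*x*y^3 + x*y*z^2 - y^2*z - 6*x*y + z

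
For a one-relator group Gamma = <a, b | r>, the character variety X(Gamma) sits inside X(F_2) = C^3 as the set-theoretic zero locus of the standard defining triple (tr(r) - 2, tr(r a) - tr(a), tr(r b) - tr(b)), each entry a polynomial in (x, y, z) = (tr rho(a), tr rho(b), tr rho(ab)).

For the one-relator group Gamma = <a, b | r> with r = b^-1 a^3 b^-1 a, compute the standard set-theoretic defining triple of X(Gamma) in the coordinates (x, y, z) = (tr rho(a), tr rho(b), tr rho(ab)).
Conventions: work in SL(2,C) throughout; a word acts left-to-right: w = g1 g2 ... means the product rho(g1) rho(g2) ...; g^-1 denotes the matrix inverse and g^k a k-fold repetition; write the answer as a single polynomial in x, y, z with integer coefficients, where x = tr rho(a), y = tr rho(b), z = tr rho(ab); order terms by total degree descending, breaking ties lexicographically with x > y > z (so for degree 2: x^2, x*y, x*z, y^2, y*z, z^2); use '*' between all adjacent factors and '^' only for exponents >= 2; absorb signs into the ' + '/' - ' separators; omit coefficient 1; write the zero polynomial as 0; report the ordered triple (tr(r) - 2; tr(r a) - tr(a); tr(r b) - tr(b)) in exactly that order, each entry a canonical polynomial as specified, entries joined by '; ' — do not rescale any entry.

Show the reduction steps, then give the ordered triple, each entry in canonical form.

x^4*y^2 - 2*x^3*y*z - 2*x^2*y^2 + x^2*z^2 + 3*x*y*z - x^2 - z^2; x^5*y^2 - 2*x^4*y*z - 3*x^3*y^2 + x^3*z^2 + 4*x^2*y*z + 2*x*y^2 - x*z^2 - y*z - 2*x; x^4*y - x^3*z - 3*x^2*y + 2*x*z

so tr(a^2) = tr(a) * tr(a) - tr(1)   [square of a] = x^2 - 2
so tr(a^3) = tr(a) * tr(a^2) - tr(a)   [square of a] = x^3 - 3*x
so tr(a^4) = tr(a) * tr(a^3) - tr(a^2)   [square of a] = x^4 - 4*x^2 + 2
reduce: tr(b a^2) = tr(a) * tr(b a) - tr(b)   [square of a] = x*z - y
tr(a^2 b a) = tr(a) * tr(b a^2) - tr(b a)   [square of a] = x^2*z - x*y - z
tr(a^4 b) = tr(a) * tr(a^2 b a) - tr(a^2 b)   [square of a] = x^3*z - x^2*y - 2*x*z + y
tr(a^3 b^-1 a) = tr(a^4) * tr(b) - tr(a^4 b)   [inverse elimination on b] = x^4*y - x^3*z - 3*x^2*y + 2*x*z + y
reduce: tr(b a b a) = tr(a b) * tr(a b) - tr(1)   [split at a repeated a] = z^2 - 2
tr(b a b) = tr(b) * tr(a b) - tr(a)   [square of b] = y*z - x
tr(b a b a^2) = tr(a) * tr(b a b a) - tr(b a b)   [square of a] = x*z^2 - y*z - x
reduce: tr(a b a^3 b) = tr(a) * tr(b a b a^2) - tr(b a b a)   [square of a] = x^2*z^2 - x*y*z - x^2 - z^2 + 2
so tr(a^3 b^-1 a b) = tr(a b a^3) * tr(b) - tr(a b a^3 b)   [inverse elimination on b] = x^3*y*z - x^2*y^2 - x^2*z^2 - x*y*z + x^2 + y^2 + z^2 - 2
reduce: tr(b^-1 a^3 b^-1 a) = tr(a^3 b^-1 a) * tr(b) - tr(a^3 b^-1 a b)   [inverse elimination on b] = x^4*y^2 - 2*x^3*y*z - 2*x^2*y^2 + x^2*z^2 + 3*x*y*z - x^2 - z^2 + 2
tr(a^5) = tr(a) * tr(a^4) - tr(a^3) = x^5 - 5*x^3 + 5*x
tr(a^5 b) = tr(a) * tr(a b a^3) - tr(a b a^2) = x^4*z - x^3*y - 3*x^2*z + 2*x*y + z
so tr(a^2 b^-1 a^3) = tr(a^5) * tr(b) - tr(a^5 b) = x^5*y - x^4*z - 4*x^3*y + 3*x^2*z + 3*x*y - z
tr(b^2) = tr(b) * tr(b) - tr(1) = y^2 - 2
reduce: tr(b a^2 b) = tr(a) * tr(b^2 a) - tr(b^2) = x*y*z - x^2 - y^2 + 2
reduce: tr(a b a^2 b a) = tr(a) * tr(b a^2 b a) - tr(b a^2 b) = x^2*z^2 - 2*x*y*z + y^2 - 2
tr(a^3 b a^2 b) = tr(a) * tr(a b a^2 b a) - tr(a b a^2 b) = x^3*z^2 - 2*x^2*y*z + x*y^2 - x*z^2 + y*z - x
tr(a^2 b^-1 a^3 b) = tr(a^3 b a^2) * tr(b) - tr(a^3 b a^2 b) = x^4*y*z - x^3*y^2 - x^3*z^2 - x^2*y*z + x*y^2 + x*z^2 + x
so tr(b^-1 a^3 b^-1 a^2) = tr(a^2 b^-1 a^3) * tr(b) - tr(a^2 b^-1 a^3 b) = x^5*y^2 - 2*x^4*y*z - 3*x^3*y^2 + x^3*z^2 + 4*x^2*y*z + 2*x*y^2 - x*z^2 - y*z - x
assemble the triple (tr(r) - 2; tr(r a) - x; tr(r b) - y)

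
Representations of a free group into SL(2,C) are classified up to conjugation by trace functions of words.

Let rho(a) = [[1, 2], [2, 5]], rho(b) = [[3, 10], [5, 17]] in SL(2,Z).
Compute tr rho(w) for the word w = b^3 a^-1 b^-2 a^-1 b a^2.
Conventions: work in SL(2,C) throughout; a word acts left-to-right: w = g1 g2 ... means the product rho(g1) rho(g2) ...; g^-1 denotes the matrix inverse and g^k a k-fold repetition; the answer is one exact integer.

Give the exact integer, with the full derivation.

-1073349698

rho(b) = [[3, 10], [5, 17]]
... * rho(b) = [[3, 10], [5, 17]]  ->  [[59, 200], [100, 339]]
... * rho(b) = [[3, 10], [5, 17]]  ->  [[1177, 3990], [1995, 6763]]
... * rho(a^-1) = [[5, -2], [-2, 1]]  ->  [[-2095, 1636], [-3551, 2773]]
... * rho(b^-1) = [[17, -10], [-5, 3]]  ->  [[-43795, 25858], [-74232, 43829]]
... * rho(b^-1) = [[17, -10], [-5, 3]]  ->  [[-873805, 515524], [-1481089, 873807]]
... * rho(a^-1) = [[5, -2], [-2, 1]]  ->  [[-5400073, 2263134], [-9153059, 3835985]]
... * rho(b) = [[3, 10], [5, 17]]  ->  [[-4884549, -15527452], [-8279252, -26318845]]
... * rho(a) = [[1, 2], [2, 5]]  ->  [[-35939453, -87406358], [-60916942, -148152729]]
... * rho(a) = [[1, 2], [2, 5]]  ->  [[-210752169, -508910696], [-357222400, -862597529]]
tr = -210752169 + -862597529 = -1073349698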